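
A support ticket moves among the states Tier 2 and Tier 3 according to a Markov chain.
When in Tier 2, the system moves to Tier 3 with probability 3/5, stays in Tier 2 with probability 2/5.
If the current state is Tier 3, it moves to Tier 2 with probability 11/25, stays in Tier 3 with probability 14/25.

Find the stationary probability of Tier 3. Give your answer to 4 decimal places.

Let the stationary distribution be π with π = πP and π_1 + π_2 = 1.
π_1 = 0.4·π_1 + 0.44·π_2
Solving with the normalization constraint gives π = (0.4231, 0.5769).
So the stationary probability of Tier 3 is 0.5769.

0.5769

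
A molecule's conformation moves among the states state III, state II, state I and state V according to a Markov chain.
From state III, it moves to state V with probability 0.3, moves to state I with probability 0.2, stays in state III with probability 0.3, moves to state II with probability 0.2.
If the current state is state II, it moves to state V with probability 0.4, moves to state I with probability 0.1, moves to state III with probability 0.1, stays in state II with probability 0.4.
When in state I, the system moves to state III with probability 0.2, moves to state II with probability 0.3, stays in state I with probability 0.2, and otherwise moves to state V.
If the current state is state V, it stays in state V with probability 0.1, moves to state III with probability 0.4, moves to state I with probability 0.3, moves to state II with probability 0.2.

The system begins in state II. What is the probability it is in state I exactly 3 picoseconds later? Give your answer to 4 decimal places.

Propagate the distribution vector 3 picoseconds from state II.
After 0 picoseconds: (0.0000, 1.0000, 0.0000, 0.0000)
After 1 picosecond: (0.1000, 0.4000, 0.1000, 0.4000)
After 2 picoseconds: (0.2500, 0.2900, 0.2000, 0.2600)
After 3 picoseconds: (0.2480, 0.2780, 0.1970, 0.2770)
P(in state I after 3 picoseconds) = 0.1970

0.1970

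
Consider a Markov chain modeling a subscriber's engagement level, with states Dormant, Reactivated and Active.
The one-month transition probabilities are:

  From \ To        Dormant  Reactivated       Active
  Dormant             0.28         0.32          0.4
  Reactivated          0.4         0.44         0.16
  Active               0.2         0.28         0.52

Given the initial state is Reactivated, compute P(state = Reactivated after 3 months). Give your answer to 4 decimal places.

Propagate the distribution vector 3 months from Reactivated.
After 0 months: (0.0000, 1.0000, 0.0000)
After 1 month: (0.4000, 0.4400, 0.1600)
After 2 months: (0.3200, 0.3664, 0.3136)
After 3 months: (0.2989, 0.3514, 0.3497)
P(in Reactivated after 3 months) = 0.3514

0.3514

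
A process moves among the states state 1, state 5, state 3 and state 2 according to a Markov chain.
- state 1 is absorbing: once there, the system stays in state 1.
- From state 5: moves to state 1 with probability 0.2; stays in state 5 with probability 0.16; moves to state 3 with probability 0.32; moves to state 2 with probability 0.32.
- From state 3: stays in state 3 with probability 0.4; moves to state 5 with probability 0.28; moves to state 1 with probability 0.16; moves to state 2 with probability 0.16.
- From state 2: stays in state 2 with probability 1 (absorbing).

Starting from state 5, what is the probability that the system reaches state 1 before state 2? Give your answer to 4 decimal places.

0.4131

Let h(s) be the probability of absorption at state 1 starting from transient state s. Then h(state 1) = 1 and h(state 2) = 0. By first-step analysis:
h(state 5) = 0.2·1 + 0.16·h(state 5) + 0.32·h(state 3) + 0.32·0
h(state 3) = 0.16·1 + 0.28·h(state 5) + 0.4·h(state 3) + 0.16·0
Solving: h(state 5) = 0.4131, h(state 3) = 0.4595.
Starting from state 5, the probability is 0.4131.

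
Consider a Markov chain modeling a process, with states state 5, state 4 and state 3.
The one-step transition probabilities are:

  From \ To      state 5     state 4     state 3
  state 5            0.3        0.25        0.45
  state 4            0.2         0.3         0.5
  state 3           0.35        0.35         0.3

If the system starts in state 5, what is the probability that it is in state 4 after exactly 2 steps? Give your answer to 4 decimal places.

Sum over the intermediate state after 1 step:
P = P(state 5→state 5)·P(state 5→state 4) + P(state 5→state 4)·P(state 4→state 4) + P(state 5→state 3)·P(state 3→state 4)
  = 0.3×0.25 + 0.25×0.3 + 0.45×0.35
  = 0.0750 + 0.0750 + 0.1575 = 0.3075

0.3075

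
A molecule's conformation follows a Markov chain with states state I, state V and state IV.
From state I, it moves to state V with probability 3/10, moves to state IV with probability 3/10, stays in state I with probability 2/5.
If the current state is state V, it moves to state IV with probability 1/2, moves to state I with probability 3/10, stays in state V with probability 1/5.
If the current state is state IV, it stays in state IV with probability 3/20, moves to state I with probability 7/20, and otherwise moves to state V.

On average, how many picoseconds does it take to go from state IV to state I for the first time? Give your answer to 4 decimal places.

3.0233

Let t(s) be the expected number of picoseconds to first reach state I from state s, with t(state I) = 0. Conditioning on the first picosecond:
t(state V) = 1 + 0.2·t(state V) + 0.5·t(state IV)
t(state IV) = 1 + 0.5·t(state V) + 0.15·t(state IV)
Solving: t(state V) = 3.1395, t(state IV) = 3.0233.
Expected picoseconds from state IV to state I: 3.0233.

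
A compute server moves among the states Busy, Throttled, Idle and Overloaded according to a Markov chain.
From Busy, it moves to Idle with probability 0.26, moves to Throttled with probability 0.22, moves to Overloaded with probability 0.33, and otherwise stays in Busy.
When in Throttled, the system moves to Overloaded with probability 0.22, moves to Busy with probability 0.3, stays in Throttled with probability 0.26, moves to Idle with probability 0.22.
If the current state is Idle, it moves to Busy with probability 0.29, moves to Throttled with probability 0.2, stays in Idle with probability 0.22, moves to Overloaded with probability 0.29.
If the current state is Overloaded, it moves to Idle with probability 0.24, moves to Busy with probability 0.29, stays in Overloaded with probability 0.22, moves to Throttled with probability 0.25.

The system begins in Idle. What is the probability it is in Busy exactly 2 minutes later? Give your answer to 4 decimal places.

0.2630

Propagate the distribution vector 2 minutes from Idle.
After 0 minutes: (0.0000, 0.0000, 1.0000, 0.0000)
After 1 minute: (0.2900, 0.2000, 0.2200, 0.2900)
After 2 minutes: (0.2630, 0.2323, 0.2374, 0.2673)
P(in Busy after 2 minutes) = 0.2630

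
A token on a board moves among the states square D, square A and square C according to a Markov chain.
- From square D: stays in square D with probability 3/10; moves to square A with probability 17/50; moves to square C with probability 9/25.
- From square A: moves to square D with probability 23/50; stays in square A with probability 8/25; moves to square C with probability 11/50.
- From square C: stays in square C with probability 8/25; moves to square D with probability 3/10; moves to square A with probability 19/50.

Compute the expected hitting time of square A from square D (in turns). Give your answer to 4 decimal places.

2.8261

Let t(s) be the expected number of turns to first reach square A from state s, with t(square A) = 0. Conditioning on the first turn:
t(square D) = 1 + 0.3·t(square D) + 0.36·t(square C)
t(square C) = 1 + 0.3·t(square D) + 0.32·t(square C)
Solving: t(square D) = 2.8261, t(square C) = 2.7174.
Expected turns from square D to square A: 2.8261.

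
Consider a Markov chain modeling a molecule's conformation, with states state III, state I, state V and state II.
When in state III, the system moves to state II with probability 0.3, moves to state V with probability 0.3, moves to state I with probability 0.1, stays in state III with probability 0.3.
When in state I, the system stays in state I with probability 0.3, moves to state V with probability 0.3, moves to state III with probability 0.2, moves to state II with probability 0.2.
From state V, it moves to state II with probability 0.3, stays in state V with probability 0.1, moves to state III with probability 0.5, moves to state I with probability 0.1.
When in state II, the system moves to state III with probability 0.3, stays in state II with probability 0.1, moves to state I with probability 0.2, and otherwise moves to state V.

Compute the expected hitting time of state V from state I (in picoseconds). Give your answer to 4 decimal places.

3.1210

Let t(s) be the expected number of picoseconds to first reach state V from state s, with t(state V) = 0. Conditioning on the first picosecond:
t(state III) = 1 + 0.3·t(state III) + 0.1·t(state I) + 0.3·t(state II)
t(state I) = 1 + 0.2·t(state III) + 0.3·t(state I) + 0.2·t(state II)
t(state II) = 1 + 0.3·t(state III) + 0.2·t(state I) + 0.1·t(state II)
Solving: t(state III) = 3.0892, t(state I) = 3.1210, t(state II) = 2.8344.
Expected picoseconds from state I to state V: 3.1210.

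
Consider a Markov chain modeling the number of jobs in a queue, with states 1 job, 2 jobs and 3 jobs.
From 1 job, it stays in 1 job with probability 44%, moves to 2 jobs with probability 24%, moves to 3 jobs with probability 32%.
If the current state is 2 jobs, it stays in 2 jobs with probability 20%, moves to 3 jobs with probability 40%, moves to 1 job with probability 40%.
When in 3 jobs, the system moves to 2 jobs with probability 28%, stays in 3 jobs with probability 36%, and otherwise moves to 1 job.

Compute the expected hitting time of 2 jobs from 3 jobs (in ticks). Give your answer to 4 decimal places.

Let t(s) be the expected number of ticks to first reach 2 jobs from state s, with t(2 jobs) = 0. Conditioning on the first tick:
t(1 job) = 1 + 0.44·t(1 job) + 0.32·t(3 jobs)
t(3 jobs) = 1 + 0.36·t(1 job) + 0.36·t(3 jobs)
Solving: t(1 job) = 3.9474, t(3 jobs) = 3.7829.
Expected ticks from 3 jobs to 2 jobs: 3.7829.

3.7829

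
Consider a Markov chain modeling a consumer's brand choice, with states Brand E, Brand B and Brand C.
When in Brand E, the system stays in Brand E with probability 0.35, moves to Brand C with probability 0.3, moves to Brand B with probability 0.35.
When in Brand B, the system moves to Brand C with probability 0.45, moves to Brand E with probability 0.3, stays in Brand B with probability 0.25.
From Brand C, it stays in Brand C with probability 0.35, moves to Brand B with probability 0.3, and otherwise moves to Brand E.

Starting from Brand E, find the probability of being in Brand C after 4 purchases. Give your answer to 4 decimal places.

0.3634

Propagate the distribution vector 4 purchases from Brand E.
After 0 purchases: (1.0000, 0.0000, 0.0000)
After 1 purchase: (0.3500, 0.3500, 0.3000)
After 2 purchases: (0.3325, 0.3000, 0.3675)
After 3 purchases: (0.3350, 0.3016, 0.3634)
After 4 purchases: (0.3349, 0.3017, 0.3634)
P(in Brand C after 4 purchases) = 0.3634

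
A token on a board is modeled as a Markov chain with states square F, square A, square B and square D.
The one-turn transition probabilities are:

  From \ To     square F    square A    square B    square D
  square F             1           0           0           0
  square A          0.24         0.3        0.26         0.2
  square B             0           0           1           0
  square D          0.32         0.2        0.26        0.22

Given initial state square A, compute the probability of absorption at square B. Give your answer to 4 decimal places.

Let h(s) be the probability of absorption at square B starting from transient state s. Then h(square B) = 1 and h(square F) = 0. By first-step analysis:
h(square A) = 0.24·0 + 0.3·h(square A) + 0.26·1 + 0.2·h(square D)
h(square D) = 0.32·0 + 0.2·h(square A) + 0.26·1 + 0.22·h(square D)
Solving: h(square A) = 0.5036, h(square D) = 0.4625.
Starting from square A, the probability is 0.5036.

0.5036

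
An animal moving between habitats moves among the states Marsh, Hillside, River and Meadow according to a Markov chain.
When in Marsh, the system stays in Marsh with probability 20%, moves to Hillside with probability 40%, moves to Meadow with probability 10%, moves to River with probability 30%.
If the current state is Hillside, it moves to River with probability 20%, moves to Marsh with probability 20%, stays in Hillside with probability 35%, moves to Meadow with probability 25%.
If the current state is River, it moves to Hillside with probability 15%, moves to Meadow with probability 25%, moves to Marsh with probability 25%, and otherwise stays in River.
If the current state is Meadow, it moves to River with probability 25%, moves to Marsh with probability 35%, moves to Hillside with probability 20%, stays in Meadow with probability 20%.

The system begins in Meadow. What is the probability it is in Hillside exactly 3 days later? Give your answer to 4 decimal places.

0.2775

Propagate the distribution vector 3 days from Meadow.
After 0 days: (0.0000, 0.0000, 0.0000, 1.0000)
After 1 day: (0.3500, 0.2000, 0.2500, 0.2000)
After 2 days: (0.2425, 0.2875, 0.2825, 0.1875)
After 3 days: (0.2423, 0.2775, 0.2760, 0.2043)
P(in Hillside after 3 days) = 0.2775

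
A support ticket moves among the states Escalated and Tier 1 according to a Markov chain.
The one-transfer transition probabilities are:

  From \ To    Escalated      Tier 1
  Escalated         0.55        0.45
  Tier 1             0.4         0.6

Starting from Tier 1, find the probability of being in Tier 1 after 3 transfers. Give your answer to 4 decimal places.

Propagate the distribution vector 3 transfers from Tier 1.
After 0 transfers: (0.0000, 1.0000)
After 1 transfer: (0.4000, 0.6000)
After 2 transfers: (0.4600, 0.5400)
After 3 transfers: (0.4690, 0.5310)
P(in Tier 1 after 3 transfers) = 0.5310

0.5310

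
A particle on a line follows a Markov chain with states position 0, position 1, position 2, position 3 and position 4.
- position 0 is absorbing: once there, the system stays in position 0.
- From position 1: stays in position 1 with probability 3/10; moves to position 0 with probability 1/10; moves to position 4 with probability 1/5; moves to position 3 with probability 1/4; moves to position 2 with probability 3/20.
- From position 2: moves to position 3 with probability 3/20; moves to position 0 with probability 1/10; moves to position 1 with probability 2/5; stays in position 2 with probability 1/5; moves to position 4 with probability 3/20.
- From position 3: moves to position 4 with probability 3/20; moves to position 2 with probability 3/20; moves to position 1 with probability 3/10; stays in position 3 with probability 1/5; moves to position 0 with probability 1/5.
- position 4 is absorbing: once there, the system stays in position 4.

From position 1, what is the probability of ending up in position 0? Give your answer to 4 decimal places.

0.4033

Let h(s) be the probability of absorption at position 0 starting from transient state s. Then h(position 0) = 1 and h(position 4) = 0. By first-step analysis:
h(position 1) = 0.1·1 + 0.3·h(position 1) + 0.15·h(position 2) + 0.25·h(position 3) + 0.2·0
h(position 2) = 0.1·1 + 0.4·h(position 1) + 0.2·h(position 2) + 0.15·h(position 3) + 0.15·0
h(position 3) = 0.2·1 + 0.3·h(position 1) + 0.15·h(position 2) + 0.2·h(position 3) + 0.15·0
Solving: h(position 1) = 0.4033, h(position 2) = 0.4165, h(position 3) = 0.4793.
Starting from position 1, the probability is 0.4033.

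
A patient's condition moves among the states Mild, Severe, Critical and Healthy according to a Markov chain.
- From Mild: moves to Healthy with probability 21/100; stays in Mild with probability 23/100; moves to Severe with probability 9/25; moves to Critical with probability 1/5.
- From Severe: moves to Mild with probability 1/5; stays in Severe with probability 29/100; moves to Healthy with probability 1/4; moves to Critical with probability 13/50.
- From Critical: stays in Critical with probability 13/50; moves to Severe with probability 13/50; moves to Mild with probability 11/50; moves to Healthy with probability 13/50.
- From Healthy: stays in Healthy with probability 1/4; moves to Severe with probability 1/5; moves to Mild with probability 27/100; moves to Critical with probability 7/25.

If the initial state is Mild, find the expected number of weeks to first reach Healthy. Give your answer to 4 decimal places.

4.2693

Let t(s) be the expected number of weeks to first reach Healthy from state s, with t(Healthy) = 0. Conditioning on the first week:
t(Mild) = 1 + 0.23·t(Mild) + 0.36·t(Severe) + 0.2·t(Critical)
t(Severe) = 1 + 0.2·t(Mild) + 0.29·t(Severe) + 0.26·t(Critical)
t(Critical) = 1 + 0.22·t(Mild) + 0.26·t(Severe) + 0.26·t(Critical)
Solving: t(Mild) = 4.2693, t(Severe) = 4.0980, t(Critical) = 4.0604.
Expected weeks from Mild to Healthy: 4.2693.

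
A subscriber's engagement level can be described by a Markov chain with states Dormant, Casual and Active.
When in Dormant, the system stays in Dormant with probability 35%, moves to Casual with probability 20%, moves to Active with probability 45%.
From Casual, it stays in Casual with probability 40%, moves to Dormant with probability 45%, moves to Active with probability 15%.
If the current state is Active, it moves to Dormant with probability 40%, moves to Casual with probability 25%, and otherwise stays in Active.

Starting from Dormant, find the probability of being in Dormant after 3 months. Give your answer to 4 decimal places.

0.3935

Propagate the distribution vector 3 months from Dormant.
After 0 months: (1.0000, 0.0000, 0.0000)
After 1 month: (0.3500, 0.2000, 0.4500)
After 2 months: (0.3925, 0.2625, 0.3450)
After 3 months: (0.3935, 0.2698, 0.3368)
P(in Dormant after 3 months) = 0.3935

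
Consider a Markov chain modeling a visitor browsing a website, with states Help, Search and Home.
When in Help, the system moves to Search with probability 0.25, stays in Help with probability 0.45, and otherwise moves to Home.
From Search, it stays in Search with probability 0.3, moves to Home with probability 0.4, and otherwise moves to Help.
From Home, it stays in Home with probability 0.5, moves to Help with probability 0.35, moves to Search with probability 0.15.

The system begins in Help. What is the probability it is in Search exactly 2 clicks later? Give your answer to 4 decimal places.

Sum over the intermediate state after 1 click:
P = P(Help→Help)·P(Help→Search) + P(Help→Search)·P(Search→Search) + P(Help→Home)·P(Home→Search)
  = 0.45×0.25 + 0.25×0.3 + 0.3×0.15
  = 0.1125 + 0.0750 + 0.0450 = 0.2325

0.2325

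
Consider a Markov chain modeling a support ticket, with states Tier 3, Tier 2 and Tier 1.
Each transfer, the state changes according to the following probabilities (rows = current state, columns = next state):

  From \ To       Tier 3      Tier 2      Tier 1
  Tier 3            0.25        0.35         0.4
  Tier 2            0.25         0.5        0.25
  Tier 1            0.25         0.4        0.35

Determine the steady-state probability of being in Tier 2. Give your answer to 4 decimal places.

Let the stationary distribution be π with π = πP and π_1 + π_2 + π_3 = 1.
π_1 = 0.25·π_1 + 0.25·π_2 + 0.25·π_3
π_2 = 0.35·π_1 + 0.5·π_2 + 0.4·π_3
Solving with the normalization constraint gives π = (0.2500, 0.4306, 0.3194).
So the stationary probability of Tier 2 is 0.4306.

0.4306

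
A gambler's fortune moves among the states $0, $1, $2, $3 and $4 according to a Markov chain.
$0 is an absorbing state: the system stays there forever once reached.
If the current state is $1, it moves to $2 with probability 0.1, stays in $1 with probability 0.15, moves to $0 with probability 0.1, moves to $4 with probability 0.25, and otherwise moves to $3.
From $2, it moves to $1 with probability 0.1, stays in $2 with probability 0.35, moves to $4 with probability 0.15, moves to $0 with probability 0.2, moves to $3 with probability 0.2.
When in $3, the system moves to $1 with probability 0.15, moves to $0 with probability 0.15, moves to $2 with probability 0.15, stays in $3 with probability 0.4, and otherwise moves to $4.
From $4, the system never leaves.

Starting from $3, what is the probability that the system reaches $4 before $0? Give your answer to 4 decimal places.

Let h(s) be the probability of absorption at $4 starting from transient state s. Then h($4) = 1 and h($0) = 0. By first-step analysis:
h($1) = 0.1·0 + 0.15·h($1) + 0.1·h($2) + 0.4·h($3) + 0.25·1
h($2) = 0.2·0 + 0.1·h($1) + 0.35·h($2) + 0.2·h($3) + 0.15·1
h($3) = 0.15·0 + 0.15·h($1) + 0.15·h($2) + 0.4·h($3) + 0.15·1
Solving: h($1) = 0.5952, h($2) = 0.4821, h($3) = 0.5193.
Starting from $3, the probability is 0.5193.

0.5193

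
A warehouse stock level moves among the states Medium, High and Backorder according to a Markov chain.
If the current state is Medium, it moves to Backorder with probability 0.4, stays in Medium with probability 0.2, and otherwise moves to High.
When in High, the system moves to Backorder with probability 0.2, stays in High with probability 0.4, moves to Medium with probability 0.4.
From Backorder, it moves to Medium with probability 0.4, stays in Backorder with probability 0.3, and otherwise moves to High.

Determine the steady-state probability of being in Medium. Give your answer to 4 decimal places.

Let the stationary distribution be π with π = πP and π_1 + π_2 + π_3 = 1.
π_1 = 0.2·π_1 + 0.4·π_2 + 0.4·π_3
π_2 = 0.4·π_1 + 0.4·π_2 + 0.3·π_3
Solving with the normalization constraint gives π = (0.3333, 0.3704, 0.2963).
So the stationary probability of Medium is 0.3333.

0.3333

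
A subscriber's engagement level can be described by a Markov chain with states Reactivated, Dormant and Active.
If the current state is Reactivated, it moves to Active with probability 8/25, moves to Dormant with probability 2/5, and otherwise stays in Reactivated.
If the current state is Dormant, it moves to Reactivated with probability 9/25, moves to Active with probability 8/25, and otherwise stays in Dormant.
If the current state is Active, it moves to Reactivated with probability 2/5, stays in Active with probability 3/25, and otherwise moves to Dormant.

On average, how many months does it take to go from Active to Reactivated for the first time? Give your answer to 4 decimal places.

2.6079

Let t(s) be the expected number of months to first reach Reactivated from state s, with t(Reactivated) = 0. Conditioning on the first month:
t(Dormant) = 1 + 0.32·t(Dormant) + 0.32·t(Active)
t(Active) = 1 + 0.48·t(Dormant) + 0.12·t(Active)
Solving: t(Dormant) = 2.6978, t(Active) = 2.6079.
Expected months from Active to Reactivated: 2.6079.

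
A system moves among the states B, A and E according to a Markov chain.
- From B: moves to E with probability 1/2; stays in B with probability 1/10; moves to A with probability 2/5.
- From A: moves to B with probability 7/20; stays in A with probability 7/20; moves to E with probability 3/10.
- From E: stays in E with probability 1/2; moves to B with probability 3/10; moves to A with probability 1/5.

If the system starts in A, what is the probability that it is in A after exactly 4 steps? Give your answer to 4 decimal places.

0.2980

Propagate the distribution vector 4 steps from A.
After 0 steps: (0.0000, 1.0000, 0.0000)
After 1 step: (0.3500, 0.3500, 0.3000)
After 2 steps: (0.2475, 0.3225, 0.4300)
After 3 steps: (0.2666, 0.2979, 0.4355)
After 4 steps: (0.2616, 0.2980, 0.4404)
P(in A after 4 steps) = 0.2980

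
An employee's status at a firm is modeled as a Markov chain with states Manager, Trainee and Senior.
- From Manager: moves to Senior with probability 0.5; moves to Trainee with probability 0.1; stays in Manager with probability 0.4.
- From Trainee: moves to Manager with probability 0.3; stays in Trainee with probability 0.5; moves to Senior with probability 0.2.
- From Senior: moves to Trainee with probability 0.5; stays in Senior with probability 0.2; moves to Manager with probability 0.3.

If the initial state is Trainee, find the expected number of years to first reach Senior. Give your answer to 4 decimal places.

Let t(s) be the expected number of years to first reach Senior from state s, with t(Senior) = 0. Conditioning on the first year:
t(Manager) = 1 + 0.4·t(Manager) + 0.1·t(Trainee)
t(Trainee) = 1 + 0.3·t(Manager) + 0.5·t(Trainee)
Solving: t(Manager) = 2.2222, t(Trainee) = 3.3333.
Expected years from Trainee to Senior: 3.3333.

3.3333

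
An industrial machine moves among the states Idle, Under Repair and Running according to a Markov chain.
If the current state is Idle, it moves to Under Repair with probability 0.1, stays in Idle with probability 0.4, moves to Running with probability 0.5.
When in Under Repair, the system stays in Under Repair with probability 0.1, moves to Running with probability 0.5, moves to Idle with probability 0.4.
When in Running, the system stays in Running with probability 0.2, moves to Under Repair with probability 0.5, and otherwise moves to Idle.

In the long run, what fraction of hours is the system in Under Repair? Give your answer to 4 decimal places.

0.2538

Let the stationary distribution be π with π = πP and π_1 + π_2 + π_3 = 1.
π_1 = 0.4·π_1 + 0.4·π_2 + 0.3·π_3
π_2 = 0.1·π_1 + 0.1·π_2 + 0.5·π_3
Solving with the normalization constraint gives π = (0.3615, 0.2538, 0.3846).
So the stationary probability of Under Repair is 0.2538.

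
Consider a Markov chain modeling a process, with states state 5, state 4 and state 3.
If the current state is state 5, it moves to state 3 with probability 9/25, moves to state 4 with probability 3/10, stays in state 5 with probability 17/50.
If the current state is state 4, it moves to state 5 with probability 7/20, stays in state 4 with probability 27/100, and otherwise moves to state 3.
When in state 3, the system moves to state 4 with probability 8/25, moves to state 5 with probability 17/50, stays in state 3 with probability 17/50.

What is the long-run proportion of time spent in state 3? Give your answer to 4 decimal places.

Let the stationary distribution be π with π = πP and π_1 + π_2 + π_3 = 1.
π_1 = 0.34·π_1 + 0.35·π_2 + 0.34·π_3
π_2 = 0.3·π_1 + 0.27·π_2 + 0.32·π_3
Solving with the normalization constraint gives π = (0.3430, 0.2982, 0.3588).
So the stationary probability of state 3 is 0.3588.

0.3588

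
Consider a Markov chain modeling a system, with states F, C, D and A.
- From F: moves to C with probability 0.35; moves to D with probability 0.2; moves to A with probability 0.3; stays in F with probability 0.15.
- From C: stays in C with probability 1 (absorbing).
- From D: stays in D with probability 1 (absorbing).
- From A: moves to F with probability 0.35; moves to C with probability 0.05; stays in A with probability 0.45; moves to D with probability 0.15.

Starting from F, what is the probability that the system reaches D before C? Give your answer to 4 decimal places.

0.4276

Let h(s) be the probability of absorption at D starting from transient state s. Then h(D) = 1 and h(C) = 0. By first-step analysis:
h(F) = 0.15·h(F) + 0.35·0 + 0.2·1 + 0.3·h(A)
h(A) = 0.35·h(F) + 0.05·0 + 0.15·1 + 0.45·h(A)
Solving: h(F) = 0.4276, h(A) = 0.5448.
Starting from F, the probability is 0.4276.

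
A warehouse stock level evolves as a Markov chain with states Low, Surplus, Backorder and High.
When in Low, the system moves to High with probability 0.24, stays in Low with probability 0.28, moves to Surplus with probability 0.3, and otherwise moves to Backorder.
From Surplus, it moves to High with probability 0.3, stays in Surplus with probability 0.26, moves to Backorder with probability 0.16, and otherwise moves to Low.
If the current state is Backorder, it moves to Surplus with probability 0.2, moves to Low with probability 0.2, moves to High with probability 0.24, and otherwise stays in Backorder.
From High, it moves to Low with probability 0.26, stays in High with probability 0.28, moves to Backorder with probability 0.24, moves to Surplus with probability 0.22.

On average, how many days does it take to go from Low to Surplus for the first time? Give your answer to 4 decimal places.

Let t(s) be the expected number of days to first reach Surplus from state s, with t(Surplus) = 0. Conditioning on the first day:
t(Low) = 1 + 0.28·t(Low) + 0.18·t(Backorder) + 0.24·t(High)
t(Backorder) = 1 + 0.2·t(Low) + 0.36·t(Backorder) + 0.24·t(High)
t(High) = 1 + 0.26·t(Low) + 0.24·t(Backorder) + 0.28·t(High)
Solving: t(Low) = 3.9029, t(Backorder) = 4.3789, t(High) = 4.2579.
Expected days from Low to Surplus: 3.9029.

3.9029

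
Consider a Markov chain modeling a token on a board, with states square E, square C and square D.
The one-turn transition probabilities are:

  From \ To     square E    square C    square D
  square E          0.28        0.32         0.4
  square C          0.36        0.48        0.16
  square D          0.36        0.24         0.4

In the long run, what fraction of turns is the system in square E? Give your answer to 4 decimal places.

0.3333

Let the stationary distribution be π with π = πP and π_1 + π_2 + π_3 = 1.
π_1 = 0.28·π_1 + 0.36·π_2 + 0.36·π_3
π_2 = 0.32·π_1 + 0.48·π_2 + 0.24·π_3
Solving with the normalization constraint gives π = (0.3333, 0.3509, 0.3158).
So the stationary probability of square E is 0.3333.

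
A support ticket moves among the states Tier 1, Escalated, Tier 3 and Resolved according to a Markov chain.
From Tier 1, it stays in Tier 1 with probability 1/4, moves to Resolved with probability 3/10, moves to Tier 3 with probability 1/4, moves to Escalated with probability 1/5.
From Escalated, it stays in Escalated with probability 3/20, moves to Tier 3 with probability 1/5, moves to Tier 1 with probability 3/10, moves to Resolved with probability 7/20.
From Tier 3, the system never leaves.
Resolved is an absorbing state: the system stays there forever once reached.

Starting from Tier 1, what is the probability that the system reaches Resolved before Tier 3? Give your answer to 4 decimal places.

0.5628

Let h(s) be the probability of absorption at Resolved starting from transient state s. Then h(Resolved) = 1 and h(Tier 3) = 0. By first-step analysis:
h(Tier 1) = 0.25·h(Tier 1) + 0.2·h(Escalated) + 0.25·0 + 0.3·1
h(Escalated) = 0.3·h(Tier 1) + 0.15·h(Escalated) + 0.2·0 + 0.35·1
Solving: h(Tier 1) = 0.5628, h(Escalated) = 0.6104.
Starting from Tier 1, the probability is 0.5628.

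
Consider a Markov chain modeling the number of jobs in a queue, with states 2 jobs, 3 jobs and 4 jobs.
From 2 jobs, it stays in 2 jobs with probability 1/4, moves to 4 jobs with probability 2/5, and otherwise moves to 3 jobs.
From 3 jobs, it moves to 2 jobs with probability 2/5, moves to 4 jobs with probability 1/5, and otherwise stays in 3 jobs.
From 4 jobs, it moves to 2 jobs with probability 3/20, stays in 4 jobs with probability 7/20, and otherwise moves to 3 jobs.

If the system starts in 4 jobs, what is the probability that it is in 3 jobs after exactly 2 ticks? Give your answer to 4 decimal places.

0.4275

Sum over the intermediate state after 1 tick:
P = P(4 jobs→2 jobs)·P(2 jobs→3 jobs) + P(4 jobs→3 jobs)·P(3 jobs→3 jobs) + P(4 jobs→4 jobs)·P(4 jobs→3 jobs)
  = 0.15×0.35 + 0.5×0.4 + 0.35×0.5
  = 0.0525 + 0.2000 + 0.1750 = 0.4275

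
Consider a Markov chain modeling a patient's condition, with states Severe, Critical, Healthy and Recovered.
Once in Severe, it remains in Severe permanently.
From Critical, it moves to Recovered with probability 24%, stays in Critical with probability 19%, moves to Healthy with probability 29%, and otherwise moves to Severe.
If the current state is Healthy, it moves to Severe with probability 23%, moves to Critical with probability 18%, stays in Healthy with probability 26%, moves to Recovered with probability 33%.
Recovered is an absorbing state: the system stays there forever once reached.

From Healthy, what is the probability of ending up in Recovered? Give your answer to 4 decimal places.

0.5674

Let h(s) be the probability of absorption at Recovered starting from transient state s. Then h(Recovered) = 1 and h(Severe) = 0. By first-step analysis:
h(Critical) = 0.28·0 + 0.19·h(Critical) + 0.29·h(Healthy) + 0.24·1
h(Healthy) = 0.23·0 + 0.18·h(Critical) + 0.26·h(Healthy) + 0.33·1
Solving: h(Critical) = 0.4995, h(Healthy) = 0.5674.
Starting from Healthy, the probability is 0.5674.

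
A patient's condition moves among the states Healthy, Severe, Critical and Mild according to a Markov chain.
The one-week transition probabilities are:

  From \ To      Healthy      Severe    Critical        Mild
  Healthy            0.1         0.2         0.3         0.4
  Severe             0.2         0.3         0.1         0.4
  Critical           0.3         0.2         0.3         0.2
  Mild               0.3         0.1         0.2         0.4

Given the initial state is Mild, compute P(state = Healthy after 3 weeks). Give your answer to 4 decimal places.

0.2370

Propagate the distribution vector 3 weeks from Mild.
After 0 weeks: (0.0000, 0.0000, 0.0000, 1.0000)
After 1 week: (0.3000, 0.1000, 0.2000, 0.4000)
After 2 weeks: (0.2300, 0.1700, 0.2400, 0.3600)
After 3 weeks: (0.2370, 0.1810, 0.2300, 0.3520)
P(in Healthy after 3 weeks) = 0.2370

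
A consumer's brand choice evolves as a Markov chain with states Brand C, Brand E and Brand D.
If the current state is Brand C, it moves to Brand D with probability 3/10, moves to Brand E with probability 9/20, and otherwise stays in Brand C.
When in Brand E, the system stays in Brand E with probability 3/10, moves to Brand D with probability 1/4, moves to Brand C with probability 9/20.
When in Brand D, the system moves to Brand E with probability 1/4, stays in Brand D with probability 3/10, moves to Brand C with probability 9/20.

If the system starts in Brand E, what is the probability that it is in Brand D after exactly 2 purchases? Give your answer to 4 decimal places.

0.2850

Sum over the intermediate state after 1 purchase:
P = P(Brand E→Brand C)·P(Brand C→Brand D) + P(Brand E→Brand E)·P(Brand E→Brand D) + P(Brand E→Brand D)·P(Brand D→Brand D)
  = 0.45×0.3 + 0.3×0.25 + 0.25×0.3
  = 0.1350 + 0.0750 + 0.0750 = 0.2850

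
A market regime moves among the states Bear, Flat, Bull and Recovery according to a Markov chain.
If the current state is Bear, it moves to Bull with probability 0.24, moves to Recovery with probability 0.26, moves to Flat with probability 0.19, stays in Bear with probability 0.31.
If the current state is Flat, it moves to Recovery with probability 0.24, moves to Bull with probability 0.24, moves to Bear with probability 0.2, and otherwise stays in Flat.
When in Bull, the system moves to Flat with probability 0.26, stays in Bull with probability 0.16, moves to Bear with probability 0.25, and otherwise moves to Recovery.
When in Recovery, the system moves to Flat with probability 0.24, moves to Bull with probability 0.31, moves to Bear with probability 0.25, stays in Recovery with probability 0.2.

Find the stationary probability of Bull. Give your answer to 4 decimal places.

0.2388

Let the stationary distribution be π with π = πP and π_1 + π_2 + π_3 + π_4 = 1.
π_1 = 0.31·π_1 + 0.2·π_2 + 0.25·π_3 + 0.25·π_4
π_2 = 0.19·π_1 + 0.32·π_2 + 0.26·π_3 + 0.24·π_4
π_3 = 0.24·π_1 + 0.24·π_2 + 0.16·π_3 + 0.31·π_4
Solving with the normalization constraint gives π = (0.2525, 0.2523, 0.2388, 0.2563).
So the stationary probability of Bull is 0.2388.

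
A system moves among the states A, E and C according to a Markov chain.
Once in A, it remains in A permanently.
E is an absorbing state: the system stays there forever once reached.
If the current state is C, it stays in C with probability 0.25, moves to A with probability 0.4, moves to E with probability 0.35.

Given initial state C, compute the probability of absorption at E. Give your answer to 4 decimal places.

0.4667

Let h(s) be the probability of absorption at E starting from transient state s. Then h(E) = 1 and h(A) = 0. By first-step analysis:
h(C) = 0.4·0 + 0.35·1 + 0.25·h(C)
Solving: h(C) = 0.4667.
Starting from C, the probability is 0.4667.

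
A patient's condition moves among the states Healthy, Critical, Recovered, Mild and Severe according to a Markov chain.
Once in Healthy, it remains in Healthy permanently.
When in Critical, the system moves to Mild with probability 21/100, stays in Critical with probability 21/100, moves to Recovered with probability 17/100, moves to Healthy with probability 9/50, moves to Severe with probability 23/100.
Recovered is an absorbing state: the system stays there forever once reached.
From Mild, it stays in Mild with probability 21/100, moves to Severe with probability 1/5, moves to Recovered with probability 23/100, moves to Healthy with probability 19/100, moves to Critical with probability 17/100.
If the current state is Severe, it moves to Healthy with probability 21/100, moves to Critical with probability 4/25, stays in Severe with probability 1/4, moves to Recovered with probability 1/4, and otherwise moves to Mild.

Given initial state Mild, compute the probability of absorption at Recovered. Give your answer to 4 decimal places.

0.5375

Let h(s) be the probability of absorption at Recovered starting from transient state s. Then h(Recovered) = 1 and h(Healthy) = 0. By first-step analysis:
h(Critical) = 0.18·0 + 0.21·h(Critical) + 0.17·1 + 0.21·h(Mild) + 0.23·h(Severe)
h(Mild) = 0.19·0 + 0.17·h(Critical) + 0.23·1 + 0.21·h(Mild) + 0.2·h(Severe)
h(Severe) = 0.21·0 + 0.16·h(Critical) + 0.25·1 + 0.13·h(Mild) + 0.25·h(Severe)
Solving: h(Critical) = 0.5142, h(Mild) = 0.5375, h(Severe) = 0.5362.
Starting from Mild, the probability is 0.5375.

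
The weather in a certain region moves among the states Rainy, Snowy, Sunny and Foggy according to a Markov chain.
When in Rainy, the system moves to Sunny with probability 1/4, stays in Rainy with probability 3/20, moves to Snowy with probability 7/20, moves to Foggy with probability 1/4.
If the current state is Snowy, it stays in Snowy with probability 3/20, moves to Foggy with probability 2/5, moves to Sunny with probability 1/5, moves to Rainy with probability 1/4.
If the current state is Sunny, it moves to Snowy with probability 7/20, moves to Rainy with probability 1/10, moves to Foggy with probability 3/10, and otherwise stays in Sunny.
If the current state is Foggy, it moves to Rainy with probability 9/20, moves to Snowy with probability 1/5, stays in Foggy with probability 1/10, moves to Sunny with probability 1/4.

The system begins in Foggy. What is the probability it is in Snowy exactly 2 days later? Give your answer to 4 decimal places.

Propagate the distribution vector 2 days from Foggy.
After 0 days: (0.0000, 0.0000, 0.0000, 1.0000)
After 1 day: (0.4500, 0.2000, 0.2500, 0.1000)
After 2 days: (0.1875, 0.2950, 0.2400, 0.2775)
P(in Snowy after 2 days) = 0.2950

0.2950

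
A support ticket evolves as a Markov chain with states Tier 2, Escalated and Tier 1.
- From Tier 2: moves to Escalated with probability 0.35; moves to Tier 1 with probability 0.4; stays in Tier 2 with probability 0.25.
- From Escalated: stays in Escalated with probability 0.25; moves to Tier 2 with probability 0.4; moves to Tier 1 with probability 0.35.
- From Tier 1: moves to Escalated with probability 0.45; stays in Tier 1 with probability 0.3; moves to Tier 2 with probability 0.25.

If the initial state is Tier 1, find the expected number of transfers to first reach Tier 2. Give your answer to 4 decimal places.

Let t(s) be the expected number of transfers to first reach Tier 2 from state s, with t(Tier 2) = 0. Conditioning on the first transfer:
t(Escalated) = 1 + 0.25·t(Escalated) + 0.35·t(Tier 1)
t(Tier 1) = 1 + 0.45·t(Escalated) + 0.3·t(Tier 1)
Solving: t(Escalated) = 2.8571, t(Tier 1) = 3.2653.
Expected transfers from Tier 1 to Tier 2: 3.2653.

3.2653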